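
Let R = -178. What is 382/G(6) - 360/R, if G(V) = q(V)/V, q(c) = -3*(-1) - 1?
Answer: 102174/89 ≈ 1148.0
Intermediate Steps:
q(c) = 2 (q(c) = 3 - 1 = 2)
G(V) = 2/V
382/G(6) - 360/R = 382/((2/6)) - 360/(-178) = 382/((2*(1/6))) - 360*(-1/178) = 382/(1/3) + 180/89 = 382*3 + 180/89 = 1146 + 180/89 = 102174/89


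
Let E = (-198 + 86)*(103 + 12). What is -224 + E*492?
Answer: -6337184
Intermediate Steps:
E = -12880 (E = -112*115 = -12880)
-224 + E*492 = -224 - 12880*492 = -224 - 6336960 = -6337184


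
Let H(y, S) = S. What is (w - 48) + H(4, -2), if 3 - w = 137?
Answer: -184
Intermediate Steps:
w = -134 (w = 3 - 1*137 = 3 - 137 = -134)
(w - 48) + H(4, -2) = (-134 - 48) - 2 = -182 - 2 = -184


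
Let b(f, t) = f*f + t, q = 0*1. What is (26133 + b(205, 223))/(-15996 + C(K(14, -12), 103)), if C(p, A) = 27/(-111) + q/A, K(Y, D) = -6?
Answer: -2530097/591861 ≈ -4.2748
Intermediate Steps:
q = 0
b(f, t) = t + f² (b(f, t) = f² + t = t + f²)
C(p, A) = -9/37 (C(p, A) = 27/(-111) + 0/A = 27*(-1/111) + 0 = -9/37 + 0 = -9/37)
(26133 + b(205, 223))/(-15996 + C(K(14, -12), 103)) = (26133 + (223 + 205²))/(-15996 - 9/37) = (26133 + (223 + 42025))/(-591861/37) = (26133 + 42248)*(-37/591861) = 68381*(-37/591861) = -2530097/591861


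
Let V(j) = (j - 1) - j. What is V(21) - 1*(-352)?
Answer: 351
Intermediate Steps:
V(j) = -1 (V(j) = (-1 + j) - j = -1)
V(21) - 1*(-352) = -1 - 1*(-352) = -1 + 352 = 351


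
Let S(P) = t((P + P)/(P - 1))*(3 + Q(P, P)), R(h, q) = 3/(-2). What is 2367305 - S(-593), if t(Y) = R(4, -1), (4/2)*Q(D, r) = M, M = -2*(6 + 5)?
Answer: 2367293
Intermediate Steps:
M = -22 (M = -2*11 = -22)
Q(D, r) = -11 (Q(D, r) = (½)*(-22) = -11)
R(h, q) = -3/2 (R(h, q) = 3*(-½) = -3/2)
t(Y) = -3/2
S(P) = 12 (S(P) = -3*(3 - 11)/2 = -3/2*(-8) = 12)
2367305 - S(-593) = 2367305 - 1*12 = 2367305 - 12 = 2367293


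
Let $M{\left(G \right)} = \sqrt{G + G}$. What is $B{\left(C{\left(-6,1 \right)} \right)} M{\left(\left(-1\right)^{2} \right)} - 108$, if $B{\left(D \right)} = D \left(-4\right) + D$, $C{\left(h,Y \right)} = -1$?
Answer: $-108 + 3 \sqrt{2} \approx -103.76$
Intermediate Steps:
$B{\left(D \right)} = - 3 D$ ($B{\left(D \right)} = - 4 D + D = - 3 D$)
$M{\left(G \right)} = \sqrt{2} \sqrt{G}$ ($M{\left(G \right)} = \sqrt{2 G} = \sqrt{2} \sqrt{G}$)
$B{\left(C{\left(-6,1 \right)} \right)} M{\left(\left(-1\right)^{2} \right)} - 108 = \left(-3\right) \left(-1\right) \sqrt{2} \sqrt{\left(-1\right)^{2}} - 108 = 3 \sqrt{2} \sqrt{1} - 108 = 3 \sqrt{2} \cdot 1 - 108 = 3 \sqrt{2} - 108 = -108 + 3 \sqrt{2}$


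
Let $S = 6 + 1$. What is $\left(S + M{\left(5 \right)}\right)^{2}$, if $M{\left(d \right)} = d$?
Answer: $144$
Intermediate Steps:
$S = 7$
$\left(S + M{\left(5 \right)}\right)^{2} = \left(7 + 5\right)^{2} = 12^{2} = 144$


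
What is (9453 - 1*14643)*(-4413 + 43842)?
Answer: -204636510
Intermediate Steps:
(9453 - 1*14643)*(-4413 + 43842) = (9453 - 14643)*39429 = -5190*39429 = -204636510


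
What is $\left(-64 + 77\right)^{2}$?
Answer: $169$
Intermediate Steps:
$\left(-64 + 77\right)^{2} = 13^{2} = 169$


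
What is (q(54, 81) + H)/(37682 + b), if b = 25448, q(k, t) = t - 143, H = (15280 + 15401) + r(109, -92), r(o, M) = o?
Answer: 15364/31565 ≈ 0.48674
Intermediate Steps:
H = 30790 (H = (15280 + 15401) + 109 = 30681 + 109 = 30790)
q(k, t) = -143 + t
(q(54, 81) + H)/(37682 + b) = ((-143 + 81) + 30790)/(37682 + 25448) = (-62 + 30790)/63130 = 30728*(1/63130) = 15364/31565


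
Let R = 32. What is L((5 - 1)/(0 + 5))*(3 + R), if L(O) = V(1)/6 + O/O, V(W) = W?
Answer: 245/6 ≈ 40.833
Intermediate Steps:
L(O) = 7/6 (L(O) = 1/6 + O/O = 1*(1/6) + 1 = 1/6 + 1 = 7/6)
L((5 - 1)/(0 + 5))*(3 + R) = 7*(3 + 32)/6 = (7/6)*35 = 245/6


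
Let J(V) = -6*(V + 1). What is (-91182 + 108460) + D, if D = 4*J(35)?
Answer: 16414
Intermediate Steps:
J(V) = -6 - 6*V (J(V) = -6*(1 + V) = -6 - 6*V)
D = -864 (D = 4*(-6 - 6*35) = 4*(-6 - 210) = 4*(-216) = -864)
(-91182 + 108460) + D = (-91182 + 108460) - 864 = 17278 - 864 = 16414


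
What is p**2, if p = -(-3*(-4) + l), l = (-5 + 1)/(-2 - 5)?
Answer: 7744/49 ≈ 158.04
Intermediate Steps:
l = 4/7 (l = -4/(-7) = -4*(-1/7) = 4/7 ≈ 0.57143)
p = -88/7 (p = -(-3*(-4) + 4/7) = -(12 + 4/7) = -1*88/7 = -88/7 ≈ -12.571)
p**2 = (-88/7)**2 = 7744/49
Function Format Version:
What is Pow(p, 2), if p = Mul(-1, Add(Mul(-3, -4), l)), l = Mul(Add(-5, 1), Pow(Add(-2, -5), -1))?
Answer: Rational(7744, 49) ≈ 158.04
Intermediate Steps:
l = Rational(4, 7) (l = Mul(-4, Pow(-7, -1)) = Mul(-4, Rational(-1, 7)) = Rational(4, 7) ≈ 0.57143)
p = Rational(-88, 7) (p = Mul(-1, Add(Mul(-3, -4), Rational(4, 7))) = Mul(-1, Add(12, Rational(4, 7))) = Mul(-1, Rational(88, 7)) = Rational(-88, 7) ≈ -12.571)
Pow(p, 2) = Pow(Rational(-88, 7), 2) = Rational(7744, 49)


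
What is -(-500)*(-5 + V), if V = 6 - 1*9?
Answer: -4000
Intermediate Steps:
V = -3 (V = 6 - 9 = -3)
-(-500)*(-5 + V) = -(-500)*(-5 - 3) = -(-500)*(-8) = -25*160 = -4000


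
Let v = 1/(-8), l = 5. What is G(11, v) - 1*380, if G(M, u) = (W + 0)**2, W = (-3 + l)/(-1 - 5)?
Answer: -3419/9 ≈ -379.89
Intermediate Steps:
W = -1/3 (W = (-3 + 5)/(-1 - 5) = 2/(-6) = 2*(-1/6) = -1/3 ≈ -0.33333)
v = -1/8 ≈ -0.12500
G(M, u) = 1/9 (G(M, u) = (-1/3 + 0)**2 = (-1/3)**2 = 1/9)
G(11, v) - 1*380 = 1/9 - 1*380 = 1/9 - 380 = -3419/9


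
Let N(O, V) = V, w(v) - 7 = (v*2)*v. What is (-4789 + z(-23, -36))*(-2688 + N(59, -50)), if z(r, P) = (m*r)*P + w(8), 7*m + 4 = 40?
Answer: 7584260/7 ≈ 1.0835e+6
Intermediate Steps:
w(v) = 7 + 2*v**2 (w(v) = 7 + (v*2)*v = 7 + (2*v)*v = 7 + 2*v**2)
m = 36/7 (m = -4/7 + (1/7)*40 = -4/7 + 40/7 = 36/7 ≈ 5.1429)
z(r, P) = 135 + 36*P*r/7 (z(r, P) = (36*r/7)*P + (7 + 2*8**2) = 36*P*r/7 + (7 + 2*64) = 36*P*r/7 + (7 + 128) = 36*P*r/7 + 135 = 135 + 36*P*r/7)
(-4789 + z(-23, -36))*(-2688 + N(59, -50)) = (-4789 + (135 + (36/7)*(-36)*(-23)))*(-2688 - 50) = (-4789 + (135 + 29808/7))*(-2738) = (-4789 + 30753/7)*(-2738) = -2770/7*(-2738) = 7584260/7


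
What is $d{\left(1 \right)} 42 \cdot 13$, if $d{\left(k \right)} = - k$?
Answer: $-546$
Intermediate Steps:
$d{\left(1 \right)} 42 \cdot 13 = \left(-1\right) 1 \cdot 42 \cdot 13 = \left(-1\right) 42 \cdot 13 = \left(-42\right) 13 = -546$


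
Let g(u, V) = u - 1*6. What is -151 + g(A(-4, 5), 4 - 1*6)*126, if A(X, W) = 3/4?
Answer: -1625/2 ≈ -812.50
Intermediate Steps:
A(X, W) = ¾ (A(X, W) = 3*(¼) = ¾)
g(u, V) = -6 + u (g(u, V) = u - 6 = -6 + u)
-151 + g(A(-4, 5), 4 - 1*6)*126 = -151 + (-6 + ¾)*126 = -151 - 21/4*126 = -151 - 1323/2 = -1625/2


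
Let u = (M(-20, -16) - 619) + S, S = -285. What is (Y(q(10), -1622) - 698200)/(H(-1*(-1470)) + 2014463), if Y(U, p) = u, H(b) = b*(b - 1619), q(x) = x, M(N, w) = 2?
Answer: -699102/1795433 ≈ -0.38938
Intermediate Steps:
H(b) = b*(-1619 + b)
u = -902 (u = (2 - 619) - 285 = -617 - 285 = -902)
Y(U, p) = -902
(Y(q(10), -1622) - 698200)/(H(-1*(-1470)) + 2014463) = (-902 - 698200)/((-1*(-1470))*(-1619 - 1*(-1470)) + 2014463) = -699102/(1470*(-1619 + 1470) + 2014463) = -699102/(1470*(-149) + 2014463) = -699102/(-219030 + 2014463) = -699102/1795433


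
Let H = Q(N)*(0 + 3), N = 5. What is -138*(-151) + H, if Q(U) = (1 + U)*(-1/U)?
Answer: 104172/5 ≈ 20834.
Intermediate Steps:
Q(U) = -(1 + U)/U
H = -18/5 (H = ((-1 - 1*5)/5)*(0 + 3) = ((-1 - 5)/5)*3 = ((⅕)*(-6))*3 = -6/5*3 = -18/5 ≈ -3.6000)
-138*(-151) + H = -138*(-151) - 18/5 = 20838 - 18/5 = 104172/5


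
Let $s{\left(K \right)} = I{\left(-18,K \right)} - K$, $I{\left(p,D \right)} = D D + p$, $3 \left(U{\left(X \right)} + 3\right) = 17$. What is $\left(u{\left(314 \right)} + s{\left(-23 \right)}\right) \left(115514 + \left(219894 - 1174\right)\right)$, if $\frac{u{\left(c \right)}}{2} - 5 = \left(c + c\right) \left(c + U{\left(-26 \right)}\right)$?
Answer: $\frac{399353478688}{3} \approx 1.3312 \cdot 10^{11}$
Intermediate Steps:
$U{\left(X \right)} = \frac{8}{3}$ ($U{\left(X \right)} = -3 + \frac{1}{3} \cdot 17 = -3 + \frac{17}{3} = \frac{8}{3}$)
$I{\left(p,D \right)} = p + D^{2}$ ($I{\left(p,D \right)} = D^{2} + p = p + D^{2}$)
$u{\left(c \right)} = 10 + 4 c \left(\frac{8}{3} + c\right)$ ($u{\left(c \right)} = 10 + 2 \left(c + c\right) \left(c + \frac{8}{3}\right) = 10 + 2 \cdot 2 c \left(\frac{8}{3} + c\right) = 10 + 4 c \left(\frac{8}{3} + c\right)$)
$s{\left(K \right)} = -18 + K^{2} - K$ ($s{\left(K \right)} = \left(-18 + K^{2}\right) - K = -18 + K^{2} - K$)
$\left(u{\left(314 \right)} + s{\left(-23 \right)}\right) \left(115514 + \left(219894 - 1174\right)\right) = \left(\left(10 + 4 \cdot 314^{2} + \frac{32}{3} \cdot 314\right) - \left(-5 - 529\right)\right) \left(115514 + \left(219894 - 1174\right)\right) = \left(\left(10 + 4 \cdot 98596 + \frac{10048}{3}\right) + \left(-18 + 529 + 23\right)\right) \left(115514 + \left(219894 - 1174\right)\right) = \left(\left(10 + 394384 + \frac{10048}{3}\right) + 534\right) \left(115514 + 218720\right) = \left(\frac{1193230}{3} + 534\right) 334234 = \frac{1194832}{3} \cdot 334234 = \frac{399353478688}{3}$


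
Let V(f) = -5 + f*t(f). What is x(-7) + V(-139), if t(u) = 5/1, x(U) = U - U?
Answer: -700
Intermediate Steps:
x(U) = 0
t(u) = 5 (t(u) = 5*1 = 5)
V(f) = -5 + 5*f (V(f) = -5 + f*5 = -5 + 5*f)
x(-7) + V(-139) = 0 + (-5 + 5*(-139)) = 0 + (-5 - 695) = 0 - 700 = -700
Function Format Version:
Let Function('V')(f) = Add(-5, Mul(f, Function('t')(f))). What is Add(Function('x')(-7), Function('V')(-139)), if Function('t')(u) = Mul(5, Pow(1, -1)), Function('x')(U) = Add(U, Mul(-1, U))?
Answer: -700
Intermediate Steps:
Function('x')(U) = 0
Function('t')(u) = 5 (Function('t')(u) = Mul(5, 1) = 5)
Function('V')(f) = Add(-5, Mul(5, f)) (Function('V')(f) = Add(-5, Mul(f, 5)) = Add(-5, Mul(5, f)))
Add(Function('x')(-7), Function('V')(-139)) = Add(0, Add(-5, Mul(5, -139))) = Add(0, Add(-5, -695)) = Add(0, -700) = -700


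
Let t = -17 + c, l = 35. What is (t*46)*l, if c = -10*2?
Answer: -59570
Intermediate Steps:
c = -20
t = -37 (t = -17 - 20 = -37)
(t*46)*l = -37*46*35 = -1702*35 = -59570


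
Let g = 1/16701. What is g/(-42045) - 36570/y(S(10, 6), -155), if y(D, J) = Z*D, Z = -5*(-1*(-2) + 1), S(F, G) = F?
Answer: 34238957254/140438709 ≈ 243.80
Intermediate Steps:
g = 1/16701 ≈ 5.9877e-5
Z = -15 (Z = -5*(2 + 1) = -5*3 = -15)
y(D, J) = -15*D
g/(-42045) - 36570/y(S(10, 6), -155) = (1/16701)/(-42045) - 36570/((-15*10)) = (1/16701)*(-1/42045) - 36570/(-150) = -1/702193545 - 36570*(-1/150) = -1/702193545 + 1219/5 = 34238957254/140438709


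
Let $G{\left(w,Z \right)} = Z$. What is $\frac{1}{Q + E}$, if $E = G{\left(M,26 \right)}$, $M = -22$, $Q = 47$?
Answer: $\frac{1}{73} \approx 0.013699$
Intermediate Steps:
$E = 26$
$\frac{1}{Q + E} = \frac{1}{47 + 26} = \frac{1}{73}$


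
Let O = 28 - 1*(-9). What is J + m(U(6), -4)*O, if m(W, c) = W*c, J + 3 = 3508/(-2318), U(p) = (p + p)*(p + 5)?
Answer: -22647455/1159 ≈ -19541.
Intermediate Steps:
O = 37 (O = 28 + 9 = 37)
U(p) = 2*p*(5 + p) (U(p) = (2*p)*(5 + p) = 2*p*(5 + p))
J = -5231/1159 (J = -3 + 3508/(-2318) = -3 + 3508*(-1/2318) = -3 - 1754/1159 = -5231/1159 ≈ -4.5134)
J + m(U(6), -4)*O = -5231/1159 + ((2*6*(5 + 6))*(-4))*37 = -5231/1159 + ((2*6*11)*(-4))*37 = -5231/1159 + (132*(-4))*37 = -5231/1159 - 528*37 = -5231/1159 - 19536 = -22647455/1159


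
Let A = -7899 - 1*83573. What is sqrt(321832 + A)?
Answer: 2*sqrt(57590) ≈ 479.96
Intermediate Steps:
A = -91472 (A = -7899 - 83573 = -91472)
sqrt(321832 + A) = sqrt(321832 - 91472) = sqrt(230360) = 2*sqrt(57590)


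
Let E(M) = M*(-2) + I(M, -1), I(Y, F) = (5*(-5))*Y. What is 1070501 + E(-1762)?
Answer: 1118075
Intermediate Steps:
I(Y, F) = -25*Y
E(M) = -27*M (E(M) = M*(-2) - 25*M = -2*M - 25*M = -27*M)
1070501 + E(-1762) = 1070501 - 27*(-1762) = 1070501 + 47574 = 1118075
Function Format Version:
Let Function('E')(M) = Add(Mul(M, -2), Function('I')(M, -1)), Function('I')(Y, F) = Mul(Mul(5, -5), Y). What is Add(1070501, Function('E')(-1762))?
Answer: 1118075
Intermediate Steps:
Function('I')(Y, F) = Mul(-25, Y)
Function('E')(M) = Mul(-27, M) (Function('E')(M) = Add(Mul(M, -2), Mul(-25, M)) = Add(Mul(-2, M), Mul(-25, M)) = Mul(-27, M))
Add(1070501, Function('E')(-1762)) = Add(1070501, Mul(-27, -1762)) = Add(1070501, 47574) = 1118075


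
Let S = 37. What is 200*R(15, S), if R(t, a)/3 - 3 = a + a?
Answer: 46200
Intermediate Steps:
R(t, a) = 9 + 6*a (R(t, a) = 9 + 3*(a + a) = 9 + 3*(2*a) = 9 + 6*a)
200*R(15, S) = 200*(9 + 6*37) = 200*(9 + 222) = 200*231 = 46200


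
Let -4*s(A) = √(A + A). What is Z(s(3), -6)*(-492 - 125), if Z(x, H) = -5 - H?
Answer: -617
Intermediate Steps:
s(A) = -√2*√A/4 (s(A) = -√(A + A)/4 = -√2*√A/4)
Z(s(3), -6)*(-492 - 125) = (-5 - 1*(-6))*(-492 - 125) = (-5 + 6)*(-617) = 1*(-617) = -617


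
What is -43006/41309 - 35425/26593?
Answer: -2607029883/1098530237 ≈ -2.3732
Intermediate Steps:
-43006/41309 - 35425/26593 = -2607029883/1098530237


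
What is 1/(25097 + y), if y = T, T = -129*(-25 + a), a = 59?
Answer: 1/20711 ≈ 4.8284e-5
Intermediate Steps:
T = -4386 (T = -129*(-25 + 59) = -129*34 = -4386)
y = -4386
1/(25097 + y) = 1/(25097 - 4386) = 1/20711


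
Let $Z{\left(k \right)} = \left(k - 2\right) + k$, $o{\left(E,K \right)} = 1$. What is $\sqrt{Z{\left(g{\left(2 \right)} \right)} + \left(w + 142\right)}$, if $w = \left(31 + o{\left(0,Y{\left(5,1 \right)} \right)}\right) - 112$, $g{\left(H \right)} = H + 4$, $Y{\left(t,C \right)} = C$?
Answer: $6 \sqrt{2} \approx 8.4853$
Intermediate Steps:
$g{\left(H \right)} = 4 + H$
$Z{\left(k \right)} = -2 + 2 k$ ($Z{\left(k \right)} = \left(-2 + k\right) + k = -2 + 2 k$)
$w = -80$ ($w = \left(31 + 1\right) - 112 = 32 - 112 = -80$)
$\sqrt{Z{\left(g{\left(2 \right)} \right)} + \left(w + 142\right)} = \sqrt{\left(-2 + 2 \left(4 + 2\right)\right) + \left(-80 + 142\right)} = \sqrt{\left(-2 + 2 \cdot 6\right) + 62} = \sqrt{\left(-2 + 12\right) + 62} = \sqrt{10 + 62} = \sqrt{72} = 6 \sqrt{2}$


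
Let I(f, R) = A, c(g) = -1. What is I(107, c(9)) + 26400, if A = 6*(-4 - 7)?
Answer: 26334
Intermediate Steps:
A = -66 (A = 6*(-11) = -66)
I(f, R) = -66
I(107, c(9)) + 26400 = -66 + 26400 = 26334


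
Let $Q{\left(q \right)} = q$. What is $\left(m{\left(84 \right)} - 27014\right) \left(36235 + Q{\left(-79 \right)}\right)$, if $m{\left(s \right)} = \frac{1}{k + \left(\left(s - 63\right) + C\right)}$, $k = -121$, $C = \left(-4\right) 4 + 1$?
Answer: $- \frac{4883592492}{5} \approx -9.7672 \cdot 10^{8}$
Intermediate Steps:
$C = -15$ ($C = -16 + 1 = -15$)
$m{\left(s \right)} = \frac{1}{-199 + s}$ ($m{\left(s \right)} = \frac{1}{-121 + \left(\left(s - 63\right) - 15\right)} = \frac{1}{-121 + \left(\left(-63 + s\right) - 15\right)} = \frac{1}{-121 + \left(-78 + s\right)} = \frac{1}{-199 + s}$)
$\left(m{\left(84 \right)} - 27014\right) \left(36235 + Q{\left(-79 \right)}\right) = \left(\frac{1}{-199 + 84} - 27014\right) \left(36235 - 79\right) = \left(\frac{1}{-115} - 27014\right) 36156 = \left(- \frac{1}{115} - 27014\right) 36156 = \left(- \frac{3106611}{115}\right) 36156 = - \frac{4883592492}{5}$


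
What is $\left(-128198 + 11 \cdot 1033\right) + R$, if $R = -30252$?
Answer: $-147087$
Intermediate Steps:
$\left(-128198 + 11 \cdot 1033\right) + R = \left(-128198 + 11 \cdot 1033\right) - 30252 = \left(-128198 + 11363\right) - 30252 = -116835 - 30252 = -147087$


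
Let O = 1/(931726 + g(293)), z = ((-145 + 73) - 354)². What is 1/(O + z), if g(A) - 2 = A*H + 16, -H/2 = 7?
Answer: 927642/168344759593 ≈ 5.5104e-6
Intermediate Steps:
H = -14 (H = -2*7 = -14)
g(A) = 18 - 14*A (g(A) = 2 + (A*(-14) + 16) = 2 + (-14*A + 16) = 2 + (16 - 14*A) = 18 - 14*A)
z = 181476 (z = (-72 - 354)² = (-426)² = 181476)
O = 1/927642 (O = 1/(931726 + (18 - 14*293)) = 1/(931726 + (18 - 4102)) = 1/(931726 - 4084) = 1/927642 ≈ 1.0780e-6)
1/(O + z) = 1/(1/927642 + 181476) = 1/(168344759593/927642) = 927642/168344759593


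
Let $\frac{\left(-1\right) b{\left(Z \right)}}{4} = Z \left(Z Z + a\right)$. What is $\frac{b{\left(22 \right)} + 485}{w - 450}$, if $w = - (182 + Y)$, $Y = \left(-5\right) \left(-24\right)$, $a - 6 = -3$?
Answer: $\frac{42371}{752} \approx 56.344$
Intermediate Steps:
$a = 3$ ($a = 6 - 3 = 3$)
$Y = 120$
$w = -302$ ($w = - (182 + 120) = \left(-1\right) 302 = -302$)
$b{\left(Z \right)} = - 4 Z \left(3 + Z^{2}\right)$ ($b{\left(Z \right)} = - 4 Z \left(Z Z + 3\right) = - 4 Z \left(Z^{2} + 3\right) = - 4 Z \left(3 + Z^{2}\right)$)
$\frac{b{\left(22 \right)} + 485}{w - 450} = \frac{\left(-4\right) 22 \left(3 + 22^{2}\right) + 485}{-302 - 450} = \frac{\left(-4\right) 22 \left(3 + 484\right) + 485}{-752} = \left(\left(-4\right) 22 \cdot 487 + 485\right) \left(- \frac{1}{752}\right) = \left(-42856 + 485\right) \left(- \frac{1}{752}\right) = \left(-42371\right) \left(- \frac{1}{752}\right) = \frac{42371}{752}$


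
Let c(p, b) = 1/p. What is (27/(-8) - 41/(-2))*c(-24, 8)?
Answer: -137/192 ≈ -0.71354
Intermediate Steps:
(27/(-8) - 41/(-2))*c(-24, 8) = (27/(-8) - 41/(-2))/(-24) = (27*(-1/8) - 41*(-1/2))*(-1/24) = (-27/8 + 41/2)*(-1/24) = (137/8)*(-1/24) = -137/192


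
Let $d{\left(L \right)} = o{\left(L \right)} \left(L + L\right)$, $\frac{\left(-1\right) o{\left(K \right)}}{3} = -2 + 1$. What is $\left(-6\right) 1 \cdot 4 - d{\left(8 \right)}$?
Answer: $-72$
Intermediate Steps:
$o{\left(K \right)} = 3$ ($o{\left(K \right)} = - 3 \left(-2 + 1\right) = \left(-3\right) \left(-1\right) = 3$)
$d{\left(L \right)} = 6 L$ ($d{\left(L \right)} = 3 \left(L + L\right) = 3 \cdot 2 L = 6 L$)
$\left(-6\right) 1 \cdot 4 - d{\left(8 \right)} = \left(-6\right) 1 \cdot 4 - 6 \cdot 8 = \left(-6\right) 4 - 48 = -24 - 48 = -72$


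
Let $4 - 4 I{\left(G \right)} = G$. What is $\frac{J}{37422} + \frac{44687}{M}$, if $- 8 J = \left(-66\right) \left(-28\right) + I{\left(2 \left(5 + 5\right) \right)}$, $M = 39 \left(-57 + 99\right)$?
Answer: $\frac{3791155}{138996} \approx 27.275$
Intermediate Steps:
$M = 1638$ ($M = 39 \cdot 42 = 1638$)
$I{\left(G \right)} = 1 - \frac{G}{4}$
$J = - \frac{461}{2}$ ($J = - \frac{\left(-66\right) \left(-28\right) + \left(1 - \frac{2 \left(5 + 5\right)}{4}\right)}{8} = - \frac{1848 + \left(1 - \frac{2 \cdot 10}{4}\right)}{8} = - \frac{1848 + \left(1 - 5\right)}{8} = - \frac{1848 - 4}{8} = \left(- \frac{1}{8}\right) 1844 = - \frac{461}{2} \approx -230.5$)
$\frac{J}{37422} + \frac{44687}{M} = - \frac{461}{2 \cdot 37422} + \frac{44687}{1638} = \left(- \frac{461}{2}\right) \frac{1}{37422} + 44687 \cdot \frac{1}{1638} = - \frac{461}{74844} + \frac{44687}{1638} = \frac{3791155}{138996}$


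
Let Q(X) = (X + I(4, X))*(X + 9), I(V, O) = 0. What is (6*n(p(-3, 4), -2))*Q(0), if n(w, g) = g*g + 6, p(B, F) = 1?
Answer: 0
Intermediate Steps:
n(w, g) = 6 + g² (n(w, g) = g² + 6 = 6 + g²)
Q(X) = X*(9 + X) (Q(X) = (X + 0)*(X + 9) = X*(9 + X))
(6*n(p(-3, 4), -2))*Q(0) = (6*(6 + (-2)²))*(0*(9 + 0)) = (6*(6 + 4))*(0*9) = (6*10)*0 = 60*0 = 0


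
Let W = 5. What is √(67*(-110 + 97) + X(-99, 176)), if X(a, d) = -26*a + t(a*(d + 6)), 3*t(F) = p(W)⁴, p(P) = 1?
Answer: √15330/3 ≈ 41.271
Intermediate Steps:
t(F) = ⅓ (t(F) = (⅓)*1⁴ = (⅓)*1 = ⅓)
X(a, d) = ⅓ - 26*a (X(a, d) = -26*a + ⅓ = ⅓ - 26*a)
√(67*(-110 + 97) + X(-99, 176)) = √(67*(-110 + 97) + (⅓ - 26*(-99))) = √(67*(-13) + (⅓ + 2574)) = √(-871 + 7723/3) = √(5110/3) = √15330/3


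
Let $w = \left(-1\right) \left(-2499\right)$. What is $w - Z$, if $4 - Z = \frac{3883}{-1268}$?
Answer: $\frac{3159777}{1268} \approx 2491.9$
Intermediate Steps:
$w = 2499$
$Z = \frac{8955}{1268}$ ($Z = 4 - \frac{3883}{-1268} = 4 - 3883 \left(- \frac{1}{1268}\right) = 4 - - \frac{3883}{1268} = 4 + \frac{3883}{1268} = \frac{8955}{1268} \approx 7.0623$)
$w - Z = 2499 - \frac{8955}{1268} = \frac{3159777}{1268}$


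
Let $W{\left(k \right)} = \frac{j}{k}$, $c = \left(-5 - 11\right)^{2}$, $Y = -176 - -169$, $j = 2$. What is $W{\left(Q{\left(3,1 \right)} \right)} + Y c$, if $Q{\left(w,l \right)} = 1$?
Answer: $-1790$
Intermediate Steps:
$Y = -7$ ($Y = -176 + 169 = -7$)
$c = 256$ ($c = \left(-16\right)^{2} = 256$)
$W{\left(k \right)} = \frac{2}{k}$
$W{\left(Q{\left(3,1 \right)} \right)} + Y c = \frac{2}{1} - 1792 = 2 \cdot 1 - 1792 = 2 - 1792 = -1790$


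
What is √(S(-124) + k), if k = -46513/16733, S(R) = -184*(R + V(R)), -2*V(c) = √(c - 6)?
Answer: √(6387548579795 + 25759382588*I*√130)/16733 ≈ 151.08 + 3.4715*I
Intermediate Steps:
V(c) = -√(-6 + c)/2 (V(c) = -√(c - 6)/2 = -√(-6 + c)/2)
S(R) = -184*R + 92*√(-6 + R) (S(R) = -184*(R - √(-6 + R)/2) = -184*R + 92*√(-6 + R))
k = -46513/16733 (k = -46513*1/16733 = -46513/16733 ≈ -2.7797)
√(S(-124) + k) = √((-184*(-124) + 92*√(-6 - 124)) - 46513/16733) = √((22816 + 92*√(-130)) - 46513/16733) = √((22816 + 92*(I*√130)) - 46513/16733) = √((22816 + 92*I*√130) - 46513/16733) = √(381733615/16733 + 92*I*√130)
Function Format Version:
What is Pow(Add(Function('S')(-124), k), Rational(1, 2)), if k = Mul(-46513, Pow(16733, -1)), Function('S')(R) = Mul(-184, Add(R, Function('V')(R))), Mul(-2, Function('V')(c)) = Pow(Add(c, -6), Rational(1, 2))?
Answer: Mul(Rational(1, 16733), Pow(Add(6387548579795, Mul(25759382588, I, Pow(130, Rational(1, 2)))), Rational(1, 2))) ≈ Add(151.08, Mul(3.4715, I))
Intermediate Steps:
Function('V')(c) = Mul(Rational(-1, 2), Pow(Add(-6, c), Rational(1, 2))) (Function('V')(c) = Mul(Rational(-1, 2), Pow(Add(c, -6), Rational(1, 2))) = Mul(Rational(-1, 2), Pow(Add(-6, c), Rational(1, 2))))
Function('S')(R) = Add(Mul(-184, R), Mul(92, Pow(Add(-6, R), Rational(1, 2)))) (Function('S')(R) = Mul(-184, Add(R, Mul(Rational(-1, 2), Pow(Add(-6, R), Rational(1, 2))))) = Add(Mul(-184, R), Mul(92, Pow(Add(-6, R), Rational(1, 2)))))
k = Rational(-46513, 16733) (k = Mul(-46513, Rational(1, 16733)) = Rational(-46513, 16733) ≈ -2.7797)
Pow(Add(Function('S')(-124), k), Rational(1, 2)) = Pow(Add(Add(Mul(-184, -124), Mul(92, Pow(Add(-6, -124), Rational(1, 2)))), Rational(-46513, 16733)), Rational(1, 2)) = Pow(Add(Add(22816, Mul(92, Pow(-130, Rational(1, 2)))), Rational(-46513, 16733)), Rational(1, 2)) = Pow(Add(Add(22816, Mul(92, Mul(I, Pow(130, Rational(1, 2))))), Rational(-46513, 16733)), Rational(1, 2)) = Pow(Add(Add(22816, Mul(92, I, Pow(130, Rational(1, 2)))), Rational(-46513, 16733)), Rational(1, 2)) = Pow(Add(Rational(381733615, 16733), Mul(92, I, Pow(130, Rational(1, 2)))), Rational(1, 2))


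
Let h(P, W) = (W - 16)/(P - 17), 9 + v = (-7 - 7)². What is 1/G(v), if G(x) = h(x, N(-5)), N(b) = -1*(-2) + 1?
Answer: -170/13 ≈ -13.077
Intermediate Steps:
N(b) = 3 (N(b) = 2 + 1 = 3)
v = 187 (v = -9 + (-7 - 7)² = -9 + (-14)² = -9 + 196 = 187)
h(P, W) = (-16 + W)/(-17 + P)
G(x) = -13/(-17 + x) (G(x) = (-16 + 3)/(-17 + x) = -13/(-17 + x))
1/G(v) = 1/(-13/(-17 + 187)) = 1/(-13/170) = -170/13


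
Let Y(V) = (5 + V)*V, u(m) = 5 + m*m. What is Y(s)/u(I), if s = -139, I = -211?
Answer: 9313/22263 ≈ 0.41832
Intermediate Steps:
u(m) = 5 + m²
Y(V) = V*(5 + V)
Y(s)/u(I) = (-139*(5 - 139))/(5 + (-211)²) = (-139*(-134))/(5 + 44521) = 18626/44526 = 18626*(1/44526) = 9313/22263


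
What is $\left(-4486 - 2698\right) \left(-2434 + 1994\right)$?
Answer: $3160960$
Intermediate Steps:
$\left(-4486 - 2698\right) \left(-2434 + 1994\right) = \left(-7184\right) \left(-440\right) = 3160960$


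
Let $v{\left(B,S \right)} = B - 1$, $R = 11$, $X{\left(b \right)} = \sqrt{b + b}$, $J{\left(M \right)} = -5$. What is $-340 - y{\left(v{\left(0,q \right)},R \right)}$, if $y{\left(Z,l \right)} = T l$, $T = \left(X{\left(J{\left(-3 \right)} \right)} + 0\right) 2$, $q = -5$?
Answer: $-340 - 22 i \sqrt{10} \approx -340.0 - 69.57 i$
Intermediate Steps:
$X{\left(b \right)} = \sqrt{2} \sqrt{b}$ ($X{\left(b \right)} = \sqrt{2 b} = \sqrt{2} \sqrt{b}$)
$v{\left(B,S \right)} = -1 + B$ ($v{\left(B,S \right)} = B - 1 = -1 + B$)
$T = 2 i \sqrt{10}$ ($T = \left(\sqrt{2} \sqrt{-5} + 0\right) 2 = \left(\sqrt{2} i \sqrt{5} + 0\right) 2 = \left(i \sqrt{10} + 0\right) 2 = i \sqrt{10} \cdot 2 = 2 i \sqrt{10} \approx 6.3246 i$)
$y{\left(Z,l \right)} = 2 i l \sqrt{10}$ ($y{\left(Z,l \right)} = 2 i \sqrt{10} l = 2 i l \sqrt{10}$)
$-340 - y{\left(v{\left(0,q \right)},R \right)} = -340 - 2 i 11 \sqrt{10} = -340 - 22 i \sqrt{10}$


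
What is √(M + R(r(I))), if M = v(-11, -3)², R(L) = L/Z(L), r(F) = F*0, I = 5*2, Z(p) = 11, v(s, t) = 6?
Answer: 6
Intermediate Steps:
I = 10
r(F) = 0
R(L) = L/11
M = 36 (M = 6² = 36)
√(M + R(r(I))) = √(36 + (1/11)*0) = √(36 + 0) = √36 = 6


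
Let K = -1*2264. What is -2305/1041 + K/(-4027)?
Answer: -6925411/4192107 ≈ -1.6520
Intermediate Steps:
K = -2264
-2305/1041 + K/(-4027) = -2305/1041 - 2264/(-4027) = -2305*1/1041 - 2264*(-1/4027) = -2305/1041 + 2264/4027 = -6925411/4192107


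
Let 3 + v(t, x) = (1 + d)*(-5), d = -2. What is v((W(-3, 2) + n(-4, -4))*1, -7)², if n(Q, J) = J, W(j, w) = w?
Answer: 4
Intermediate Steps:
v(t, x) = 2 (v(t, x) = -3 + (1 - 2)*(-5) = -3 - 1*(-5) = -3 + 5 = 2)
v((W(-3, 2) + n(-4, -4))*1, -7)² = 2² = 4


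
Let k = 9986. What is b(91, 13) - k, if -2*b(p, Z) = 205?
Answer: -20177/2 ≈ -10089.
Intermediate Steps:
b(p, Z) = -205/2 (b(p, Z) = -½*205 = -205/2)
b(91, 13) - k = -205/2 - 1*9986 = -205/2 - 9986 = -20177/2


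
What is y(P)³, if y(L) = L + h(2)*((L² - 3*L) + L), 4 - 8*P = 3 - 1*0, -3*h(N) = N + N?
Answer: 343/4096 ≈ 0.083740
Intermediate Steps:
h(N) = -2*N/3 (h(N) = -(N + N)/3 = -2*N/3)
P = ⅛ (P = ½ - (3 - 1*0)/8 = ½ - (3 + 0)/8 = ½ - ⅛*3 = ½ - 3/8 = ⅛ ≈ 0.12500)
y(L) = -4*L²/3 + 11*L/3 (y(L) = L + (-⅔*2)*((L² - 3*L) + L) = L - 4*(L² - 2*L)/3 = L + (-4*L²/3 + 8*L/3) = -4*L²/3 + 11*L/3)
y(P)³ = ((⅓)*(⅛)*(11 - 4*⅛))³ = ((⅓)*(⅛)*(11 - ½))³ = ((⅓)*(⅛)*(21/2))³ = (7/16)³ = 343/4096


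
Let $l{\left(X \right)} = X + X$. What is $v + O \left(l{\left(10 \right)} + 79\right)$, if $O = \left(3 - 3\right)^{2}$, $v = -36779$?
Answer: $-36779$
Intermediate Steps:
$O = 0$ ($O = 0^{2} = 0$)
$l{\left(X \right)} = 2 X$
$v + O \left(l{\left(10 \right)} + 79\right) = -36779 + 0 \left(2 \cdot 10 + 79\right) = -36779 + 0 \left(20 + 79\right) = -36779 + 0 \cdot 99 = -36779 + 0 = -36779$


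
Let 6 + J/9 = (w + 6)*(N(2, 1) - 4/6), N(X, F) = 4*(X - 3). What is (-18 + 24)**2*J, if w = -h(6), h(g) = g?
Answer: -1944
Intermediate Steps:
N(X, F) = -12 + 4*X (N(X, F) = 4*(-3 + X) = -12 + 4*X)
w = -6 (w = -1*6 = -6)
J = -54 (J = -54 + 9*((-6 + 6)*((-12 + 4*2) - 4/6)) = -54 + 9*(0*((-12 + 8) - 4*1/6)) = -54 + 9*(0*(-4 - 2/3)) = -54 + 9*(0*(-14/3)) = -54 + 9*0 = -54 + 0 = -54)
(-18 + 24)**2*J = (-18 + 24)**2*(-54) = 6**2*(-54) = 36*(-54) = -1944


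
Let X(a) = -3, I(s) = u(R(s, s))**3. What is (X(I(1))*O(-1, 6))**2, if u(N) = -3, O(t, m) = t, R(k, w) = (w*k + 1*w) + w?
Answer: 9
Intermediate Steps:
R(k, w) = 2*w + k*w (R(k, w) = (k*w + w) + w = (w + k*w) + w = 2*w + k*w)
I(s) = -27 (I(s) = (-3)**3 = -27)
(X(I(1))*O(-1, 6))**2 = (-3*(-1))**2 = 3**2 = 9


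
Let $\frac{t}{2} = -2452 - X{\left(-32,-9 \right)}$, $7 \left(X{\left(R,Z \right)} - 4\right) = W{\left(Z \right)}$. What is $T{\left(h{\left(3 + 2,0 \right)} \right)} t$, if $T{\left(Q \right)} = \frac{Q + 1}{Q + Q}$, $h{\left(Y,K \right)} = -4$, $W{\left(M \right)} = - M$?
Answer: $- \frac{51603}{28} \approx -1843.0$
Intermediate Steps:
$X{\left(R,Z \right)} = 4 - \frac{Z}{7}$ ($X{\left(R,Z \right)} = 4 + \frac{\left(-1\right) Z}{7} = 4 - \frac{Z}{7}$)
$t = - \frac{34402}{7}$ ($t = 2 \left(-2452 - \left(4 - - \frac{9}{7}\right)\right) = 2 \left(-2452 - \left(4 + \frac{9}{7}\right)\right) = 2 \left(-2452 - \frac{37}{7}\right) = 2 \left(- \frac{17201}{7}\right) = - \frac{34402}{7} \approx -4914.6$)
$T{\left(Q \right)} = \frac{1 + Q}{2 Q}$
$T{\left(h{\left(3 + 2,0 \right)} \right)} t = \frac{1 - 4}{2 \left(-4\right)} \left(- \frac{34402}{7}\right) = \frac{1}{2} \left(- \frac{1}{4}\right) \left(-3\right) \left(- \frac{34402}{7}\right) = \frac{3}{8} \left(- \frac{34402}{7}\right) = - \frac{51603}{28}$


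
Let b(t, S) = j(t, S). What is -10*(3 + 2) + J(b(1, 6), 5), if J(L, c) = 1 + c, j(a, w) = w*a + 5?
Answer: -44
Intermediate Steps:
j(a, w) = 5 + a*w (j(a, w) = a*w + 5 = 5 + a*w)
b(t, S) = 5 + S*t (b(t, S) = 5 + t*S = 5 + S*t)
-10*(3 + 2) + J(b(1, 6), 5) = -10*(3 + 2) + (1 + 5) = -10*5 + 6 = -50 + 6 = -44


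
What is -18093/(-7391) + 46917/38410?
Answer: 1041715677/283888310 ≈ 3.6695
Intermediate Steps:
-18093/(-7391) + 46917/38410 = -18093*(-1/7391) + 46917*(1/38410) = 18093/7391 + 46917/38410 = 1041715677/283888310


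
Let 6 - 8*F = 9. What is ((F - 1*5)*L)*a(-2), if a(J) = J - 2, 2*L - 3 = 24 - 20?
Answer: 301/4 ≈ 75.250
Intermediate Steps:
F = -3/8 (F = ¾ - ⅛*9 = ¾ - 9/8 = -3/8 ≈ -0.37500)
L = 7/2 (L = 3/2 + (24 - 20)/2 = 3/2 + (½)*4 = 3/2 + 2 = 7/2 ≈ 3.5000)
a(J) = -2 + J
((F - 1*5)*L)*a(-2) = ((-3/8 - 1*5)*(7/2))*(-2 - 2) = ((-3/8 - 5)*(7/2))*(-4) = -43/8*7/2*(-4) = -301/16*(-4) = 301/4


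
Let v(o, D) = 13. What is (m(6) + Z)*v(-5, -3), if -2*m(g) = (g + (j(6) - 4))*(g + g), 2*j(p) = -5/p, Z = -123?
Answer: -3445/2 ≈ -1722.5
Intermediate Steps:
j(p) = -5/(2*p) (j(p) = (-5/p)/2 = -5/(2*p))
m(g) = -g*(-53/12 + g) (m(g) = -(g + (-5/2/6 - 4))*(g + g)/2 = -(g + (-5/2*⅙ - 4))*2*g/2 = -(g + (-5/12 - 4))*2*g/2 = -(g - 53/12)*2*g/2 = -(-53/12 + g)*2*g/2 = -g*(-53/12 + g))
(m(6) + Z)*v(-5, -3) = ((1/12)*6*(53 - 12*6) - 123)*13 = ((1/12)*6*(53 - 72) - 123)*13 = ((1/12)*6*(-19) - 123)*13 = (-19/2 - 123)*13 = -265/2*13 = -3445/2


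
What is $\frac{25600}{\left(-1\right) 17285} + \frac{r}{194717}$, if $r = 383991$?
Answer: $\frac{330505847}{673136669} \approx 0.49099$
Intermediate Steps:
$\frac{25600}{\left(-1\right) 17285} + \frac{r}{194717} = \frac{25600}{\left(-1\right) 17285} + \frac{383991}{194717} = \frac{25600}{-17285} + 383991 \cdot \frac{1}{194717} = 25600 \left(- \frac{1}{17285}\right) + \frac{383991}{194717} = - \frac{5120}{3457} + \frac{383991}{194717} = \frac{330505847}{673136669}$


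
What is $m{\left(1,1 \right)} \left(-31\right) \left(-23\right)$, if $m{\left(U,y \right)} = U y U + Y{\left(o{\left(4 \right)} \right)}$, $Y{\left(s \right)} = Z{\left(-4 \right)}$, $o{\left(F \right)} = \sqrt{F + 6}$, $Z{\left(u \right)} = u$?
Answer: $-2139$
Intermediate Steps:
$o{\left(F \right)} = \sqrt{6 + F}$
$Y{\left(s \right)} = -4$
$m{\left(U,y \right)} = -4 + y U^{2}$ ($m{\left(U,y \right)} = U y U - 4 = y U^{2} - 4 = -4 + y U^{2}$)
$m{\left(1,1 \right)} \left(-31\right) \left(-23\right) = \left(-4 + 1 \cdot 1^{2}\right) \left(-31\right) \left(-23\right) = \left(-4 + 1 \cdot 1\right) \left(-31\right) \left(-23\right) = \left(-4 + 1\right) \left(-31\right) \left(-23\right) = \left(-3\right) \left(-31\right) \left(-23\right) = 93 \left(-23\right) = -2139$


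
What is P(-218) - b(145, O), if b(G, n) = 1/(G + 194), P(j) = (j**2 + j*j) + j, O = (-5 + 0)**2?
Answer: 32147369/339 ≈ 94830.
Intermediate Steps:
O = 25 (O = (-5)**2 = 25)
P(j) = j + 2*j**2 (P(j) = (j**2 + j**2) + j = 2*j**2 + j = j + 2*j**2)
b(G, n) = 1/(194 + G)
P(-218) - b(145, O) = -218*(1 + 2*(-218)) - 1/(194 + 145) = -218*(1 - 436) - 1/339 = -218*(-435) - 1*1/339 = 94830 - 1/339 = 32147369/339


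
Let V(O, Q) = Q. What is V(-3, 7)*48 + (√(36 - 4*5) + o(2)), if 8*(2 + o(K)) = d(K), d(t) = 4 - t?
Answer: 1353/4 ≈ 338.25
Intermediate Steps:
o(K) = -3/2 - K/8 (o(K) = -2 + (4 - K)/8 = -2 + (½ - K/8) = -3/2 - K/8)
V(-3, 7)*48 + (√(36 - 4*5) + o(2)) = 7*48 + (√(36 - 4*5) + (-3/2 - ⅛*2)) = 336 + (√(36 - 20) + (-3/2 - ¼)) = 336 + (√16 - 7/4) = 336 + (4 - 7/4) = 336 + 9/4 = 1353/4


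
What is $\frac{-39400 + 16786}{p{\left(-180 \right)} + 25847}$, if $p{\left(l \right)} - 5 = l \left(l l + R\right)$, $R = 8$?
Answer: $\frac{11307}{2903794} \approx 0.0038939$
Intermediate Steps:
$p{\left(l \right)} = 5 + l \left(8 + l^{2}\right)$ ($p{\left(l \right)} = 5 + l \left(l l + 8\right) = 5 + l \left(l^{2} + 8\right) = 5 + l \left(8 + l^{2}\right)$)
$\frac{-39400 + 16786}{p{\left(-180 \right)} + 25847} = \frac{-39400 + 16786}{\left(5 + \left(-180\right)^{3} + 8 \left(-180\right)\right) + 25847} = - \frac{22614}{\left(5 - 5832000 - 1440\right) + 25847} = - \frac{22614}{-5833435 + 25847} = - \frac{22614}{-5807588} = \left(-22614\right) \left(- \frac{1}{5807588}\right) = \frac{11307}{2903794}$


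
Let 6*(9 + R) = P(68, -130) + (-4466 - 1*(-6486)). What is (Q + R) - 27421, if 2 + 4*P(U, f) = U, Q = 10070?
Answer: -204247/12 ≈ -17021.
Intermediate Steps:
P(U, f) = -1/2 + U/4
R = 3965/12 (R = -9 + ((-1/2 + (1/4)*68) + (-4466 - 1*(-6486)))/6 = -9 + ((-1/2 + 17) + (-4466 + 6486))/6 = -9 + (33/2 + 2020)/6 = -9 + (1/6)*(4073/2) = -9 + 4073/12 = 3965/12 ≈ 330.42)
(Q + R) - 27421 = (10070 + 3965/12) - 27421 = 124805/12 - 27421 = -204247/12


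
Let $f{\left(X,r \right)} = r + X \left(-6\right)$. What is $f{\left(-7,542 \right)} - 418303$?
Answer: $-417719$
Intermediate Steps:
$f{\left(X,r \right)} = r - 6 X$
$f{\left(-7,542 \right)} - 418303 = \left(542 - -42\right) - 418303 = \left(542 + 42\right) - 418303 = 584 - 418303 = -417719$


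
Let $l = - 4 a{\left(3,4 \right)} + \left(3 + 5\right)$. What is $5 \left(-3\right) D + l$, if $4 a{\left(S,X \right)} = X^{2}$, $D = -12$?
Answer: $172$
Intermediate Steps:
$a{\left(S,X \right)} = \frac{X^{2}}{4}$
$l = -8$ ($l = - 4 \frac{4^{2}}{4} + \left(3 + 5\right) = - 4 \cdot \frac{1}{4} \cdot 16 + 8 = \left(-4\right) 4 + 8 = -16 + 8 = -8$)
$5 \left(-3\right) D + l = 5 \left(-3\right) \left(-12\right) - 8 = \left(-15\right) \left(-12\right) - 8 = 180 - 8 = 172$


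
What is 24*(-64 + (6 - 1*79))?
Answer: -3288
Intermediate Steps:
24*(-64 + (6 - 1*79)) = 24*(-64 + (6 - 79)) = 24*(-64 - 73) = 24*(-137) = -3288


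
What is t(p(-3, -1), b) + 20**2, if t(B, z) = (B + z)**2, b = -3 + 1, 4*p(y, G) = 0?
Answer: 404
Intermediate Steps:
p(y, G) = 0 (p(y, G) = (1/4)*0 = 0)
b = -2
t(p(-3, -1), b) + 20**2 = (0 - 2)**2 + 20**2 = (-2)**2 + 400 = 4 + 400 = 404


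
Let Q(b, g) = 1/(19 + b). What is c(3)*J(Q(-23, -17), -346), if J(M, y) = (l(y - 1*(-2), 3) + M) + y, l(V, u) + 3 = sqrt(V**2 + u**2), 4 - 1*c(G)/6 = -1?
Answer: -20955/2 + 30*sqrt(118345) ≈ -157.11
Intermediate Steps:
c(G) = 30 (c(G) = 24 - 6*(-1) = 24 + 6 = 30)
l(V, u) = -3 + sqrt(V**2 + u**2)
J(M, y) = -3 + M + y + sqrt(9 + (2 + y)**2) (J(M, y) = ((-3 + sqrt((y - 1*(-2))**2 + 3**2)) + M) + y = ((-3 + sqrt((y + 2)**2 + 9)) + M) + y = ((-3 + sqrt((2 + y)**2 + 9)) + M) + y = ((-3 + sqrt(9 + (2 + y)**2)) + M) + y = (-3 + M + sqrt(9 + (2 + y)**2)) + y = -3 + M + y + sqrt(9 + (2 + y)**2))
c(3)*J(Q(-23, -17), -346) = 30*(-3 + 1/(19 - 23) - 346 + sqrt(9 + (2 - 346)**2)) = 30*(-3 + 1/(-4) - 346 + sqrt(9 + (-344)**2)) = 30*(-3 - 1/4 - 346 + sqrt(9 + 118336)) = 30*(-3 - 1/4 - 346 + sqrt(118345)) = 30*(-1397/4 + sqrt(118345)) = -20955/2 + 30*sqrt(118345)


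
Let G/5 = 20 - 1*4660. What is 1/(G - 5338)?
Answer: -1/28538 ≈ -3.5041e-5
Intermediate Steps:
G = -23200 (G = 5*(20 - 1*4660) = 5*(20 - 4660) = 5*(-4640) = -23200)
1/(G - 5338) = 1/(-23200 - 5338) = 1/(-28538) = -1/28538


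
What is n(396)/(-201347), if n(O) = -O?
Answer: 396/201347 ≈ 0.0019668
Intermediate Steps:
n(396)/(-201347) = -1*396/(-201347) = -396*(-1/201347) = 396/201347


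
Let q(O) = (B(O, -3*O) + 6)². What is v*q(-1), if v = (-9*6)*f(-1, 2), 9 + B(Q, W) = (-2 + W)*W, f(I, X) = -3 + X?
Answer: 0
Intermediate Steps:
B(Q, W) = -9 + W*(-2 + W) (B(Q, W) = -9 + (-2 + W)*W = -9 + W*(-2 + W))
q(O) = (-3 + 6*O + 9*O²)² (q(O) = ((-9 + (-3*O)² - (-6)*O) + 6)² = ((-9 + 9*O² + 6*O) + 6)² = ((-9 + 6*O + 9*O²) + 6)² = (-3 + 6*O + 9*O²)²)
v = 54 (v = (-9*6)*(-3 + 2) = -54*(-1) = 54)
v*q(-1) = 54*(9*(1 - 3*(-1)² - 2*(-1))²) = 54*(9*(1 - 3*1 + 2)²) = 54*(9*(1 - 3 + 2)²) = 54*(9*0²) = 54*(9*0) = 54*0 = 0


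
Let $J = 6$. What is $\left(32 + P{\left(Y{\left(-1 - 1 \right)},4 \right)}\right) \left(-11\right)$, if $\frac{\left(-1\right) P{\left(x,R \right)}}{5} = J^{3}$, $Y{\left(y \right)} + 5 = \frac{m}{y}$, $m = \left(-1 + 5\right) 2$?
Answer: $11528$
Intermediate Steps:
$m = 8$ ($m = 4 \cdot 2 = 8$)
$Y{\left(y \right)} = -5 + \frac{8}{y}$
$P{\left(x,R \right)} = -1080$ ($P{\left(x,R \right)} = - 5 \cdot 6^{3} = \left(-5\right) 216 = -1080$)
$\left(32 + P{\left(Y{\left(-1 - 1 \right)},4 \right)}\right) \left(-11\right) = \left(32 - 1080\right) \left(-11\right) = \left(-1048\right) \left(-11\right) = 11528$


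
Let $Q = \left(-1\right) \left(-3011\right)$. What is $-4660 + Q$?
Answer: $-1649$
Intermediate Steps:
$Q = 3011$
$-4660 + Q = -4660 + 3011 = -1649$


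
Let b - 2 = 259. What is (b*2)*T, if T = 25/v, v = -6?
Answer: -2175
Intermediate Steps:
b = 261 (b = 2 + 259 = 261)
T = -25/6 (T = 25/(-6) = 25*(-⅙) = -25/6 ≈ -4.1667)
(b*2)*T = (261*2)*(-25/6) = 522*(-25/6) = -2175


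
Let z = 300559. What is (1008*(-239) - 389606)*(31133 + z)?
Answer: -209137776456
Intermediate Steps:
(1008*(-239) - 389606)*(31133 + z) = (1008*(-239) - 389606)*(31133 + 300559) = (-240912 - 389606)*331692 = -630518*331692 = -209137776456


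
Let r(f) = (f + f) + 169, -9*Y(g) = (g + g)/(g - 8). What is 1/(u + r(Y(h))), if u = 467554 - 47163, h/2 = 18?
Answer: 7/2943916 ≈ 2.3778e-6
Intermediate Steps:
h = 36 (h = 2*18 = 36)
u = 420391
Y(g) = -2*g/(9*(-8 + g)) (Y(g) = -(g + g)/(9*(g - 8)) = -2*g/(9*(-8 + g)))
r(f) = 169 + 2*f (r(f) = 2*f + 169 = 169 + 2*f)
1/(u + r(Y(h))) = 1/(420391 + (169 + 2*(-2*36/(-72 + 9*36)))) = 1/(420391 + (169 + 2*(-2*36/(-72 + 324)))) = 1/(420391 + (169 + 2*(-2*36/252))) = 1/(420391 + (169 + 2*(-2*36*1/252))) = 1/(420391 + (169 + 2*(-2/7))) = 1/(420391 + (169 - 4/7)) = 1/(420391 + 1179/7) = 1/(2943916/7) = 7/2943916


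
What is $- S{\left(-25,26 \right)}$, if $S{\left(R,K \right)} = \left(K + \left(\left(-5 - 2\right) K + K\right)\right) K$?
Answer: $3380$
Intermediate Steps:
$S{\left(R,K \right)} = - 5 K^{2}$ ($S{\left(R,K \right)} = \left(K + \left(- 7 K + K\right)\right) K = \left(K - 6 K\right) K = - 5 K K = - 5 K^{2}$)
$- S{\left(-25,26 \right)} = - \left(-5\right) 26^{2} = - \left(-5\right) 676 = \left(-1\right) \left(-3380\right) = 3380$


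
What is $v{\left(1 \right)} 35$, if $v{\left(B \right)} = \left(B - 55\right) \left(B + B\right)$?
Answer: $-3780$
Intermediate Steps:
$v{\left(B \right)} = 2 B \left(-55 + B\right)$ ($v{\left(B \right)} = \left(-55 + B\right) 2 B = 2 B \left(-55 + B\right)$)
$v{\left(1 \right)} 35 = 2 \cdot 1 \left(-55 + 1\right) 35 = 2 \cdot 1 \left(-54\right) 35 = \left(-108\right) 35 = -3780$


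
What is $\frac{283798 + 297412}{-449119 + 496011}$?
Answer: $\frac{15295}{1234} \approx 12.395$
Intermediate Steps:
$\frac{283798 + 297412}{-449119 + 496011} = \frac{581210}{46892} = 581210 \cdot \frac{1}{46892} = \frac{15295}{1234}$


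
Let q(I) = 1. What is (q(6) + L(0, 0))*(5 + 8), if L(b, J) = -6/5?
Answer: -13/5 ≈ -2.6000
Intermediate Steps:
L(b, J) = -6/5
(q(6) + L(0, 0))*(5 + 8) = (1 - 6/5)*(5 + 8) = -1/5*13 = -13/5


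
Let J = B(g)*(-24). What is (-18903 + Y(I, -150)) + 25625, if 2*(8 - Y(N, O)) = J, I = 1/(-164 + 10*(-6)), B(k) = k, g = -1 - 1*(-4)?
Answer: 6766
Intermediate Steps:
g = 3 (g = -1 + 4 = 3)
J = -72 (J = 3*(-24) = -72)
I = -1/224 (I = 1/(-164 - 60) = 1/(-224) = -1/224 ≈ -0.0044643)
Y(N, O) = 44 (Y(N, O) = 8 - ½*(-72) = 8 + 36 = 44)
(-18903 + Y(I, -150)) + 25625 = (-18903 + 44) + 25625 = -18859 + 25625 = 6766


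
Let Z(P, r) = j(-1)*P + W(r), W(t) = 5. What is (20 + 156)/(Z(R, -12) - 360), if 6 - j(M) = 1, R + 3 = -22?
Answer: -11/30 ≈ -0.36667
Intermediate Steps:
R = -25 (R = -3 - 22 = -25)
j(M) = 5 (j(M) = 6 - 1*1 = 6 - 1 = 5)
Z(P, r) = 5 + 5*P (Z(P, r) = 5*P + 5 = 5 + 5*P)
(20 + 156)/(Z(R, -12) - 360) = (20 + 156)/((5 + 5*(-25)) - 360) = 176/((5 - 125) - 360) = 176/(-120 - 360) = 176/(-480) = 176*(-1/480) = -11/30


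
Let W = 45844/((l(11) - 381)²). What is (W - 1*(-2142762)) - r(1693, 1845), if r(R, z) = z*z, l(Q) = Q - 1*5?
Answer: -177365063531/140625 ≈ -1.2613e+6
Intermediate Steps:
l(Q) = -5 + Q (l(Q) = Q - 5 = -5 + Q)
r(R, z) = z²
W = 45844/140625 (W = 45844/(((-5 + 11) - 381)²) = 45844/((6 - 381)²) = 45844/((-375)²) = 45844/140625 ≈ 0.32600)
(W - 1*(-2142762)) - r(1693, 1845) = (45844/140625 - 1*(-2142762)) - 1*1845² = (45844/140625 + 2142762) - 1*3404025 = 301325952094/140625 - 3404025 = -177365063531/140625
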